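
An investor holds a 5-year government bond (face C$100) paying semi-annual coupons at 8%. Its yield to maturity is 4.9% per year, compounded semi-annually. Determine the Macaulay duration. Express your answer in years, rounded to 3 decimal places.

Periodic yield y = 0.0245. Discount each cash flow and weight by its period:
  t   CF        PV=CF/(1+0.0245)^t    t·PV
  1         4.00         3.9043         3.9043
  2         4.00         3.8110         7.6219
  3         4.00         3.7198        11.1595
  4         4.00         3.6309        14.5235
  5         4.00         3.5441        17.7203
  6         4.00         3.4593        20.7558
  7         4.00         3.3766        23.6360
  8         4.00         3.2958        26.3666
  9         4.00         3.2170        28.9531
  10      104.00        81.6420       816.4201
  Σ                    113.6008       971.0613
Price P = Σ PV = 113.6008.
Macaulay duration = Σ(t·PV) / P = 971.0613 / 113.6008 = 8.54801 half-year periods.
In years: 8.54801 / 2 = 4.27401 years.

4.274 years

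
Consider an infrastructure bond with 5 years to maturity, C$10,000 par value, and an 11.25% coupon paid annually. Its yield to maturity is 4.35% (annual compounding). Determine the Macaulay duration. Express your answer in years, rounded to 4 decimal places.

Periodic yield y = 0.0435. Discount each cash flow and weight by its year:
  t   CF        PV=CF/(1+0.0435)^t    t·PV
  1     1,125.00     1,078.1025     1,078.1025
  2     1,125.00     1,033.1601     2,066.3202
  3     1,125.00       990.0911     2,970.2733
  4     1,125.00       948.8175     3,795.2702
  5    11,125.00     8,991.6160    44,958.0801
  Σ                 13,041.7873    54,868.0464
Price P = Σ PV = 13,041.7873.
Macaulay duration = Σ(t·PV) / P = 54,868.0464 / 13,041.7873 = 4.20710 years.

4.2071 years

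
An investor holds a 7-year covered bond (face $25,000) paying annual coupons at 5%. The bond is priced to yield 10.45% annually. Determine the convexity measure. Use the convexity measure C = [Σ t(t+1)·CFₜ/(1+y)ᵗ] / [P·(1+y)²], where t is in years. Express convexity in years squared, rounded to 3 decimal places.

With y = 0.1045:
  t   CF        PV=CF/(1+0.1045)^t    t·PV        t(t+1)·PV
  1     1,250.00     1,131.7338     1,131.7338       2,263.4676
  2     1,250.00     1,024.6571     2,049.3143       6,147.9429
  3     1,250.00       927.7113     2,783.1339      11,132.5357
  4     1,250.00       839.9378     3,359.7512      16,798.7562
  5     1,250.00       760.4688     3,802.3441      22,814.0646
  6     1,250.00       688.5186     4,131.1117      28,917.7822
  7    26,250.00    13,090.8928    91,636.2496     733,089.9965
  Σ                 18,463.9203   108,893.6387     821,164.5457
P = 18,463.9203.
Convexity = Σ t(t+1)·PV / [P·(1+y)²] = 821,164.5457 / (18,463.9203 × 1.219920) = 36.45649.

36.456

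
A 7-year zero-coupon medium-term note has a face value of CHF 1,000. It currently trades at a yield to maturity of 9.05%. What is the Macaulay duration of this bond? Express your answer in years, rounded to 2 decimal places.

7.00 years

A zero-coupon bond has a single cash flow at maturity, so its Macaulay duration equals its maturity: 7 years.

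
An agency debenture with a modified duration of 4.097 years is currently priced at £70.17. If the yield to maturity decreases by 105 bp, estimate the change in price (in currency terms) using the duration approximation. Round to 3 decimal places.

+£3.019

Duration approximation: ΔP/P ≈ -D_mod · Δy = -4.097 × (-0.0105) = +0.0430185.
ΔP ≈ 70.17 × (+0.0430185) = +3.018608145.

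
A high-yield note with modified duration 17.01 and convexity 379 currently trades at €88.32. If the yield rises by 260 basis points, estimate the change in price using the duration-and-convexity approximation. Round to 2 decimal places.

-€27.75

Duration effect: -D_mod·Δy = -17.01 × (+0.026) = -0.442260
Convexity effect: ½·C·(Δy)² = 0.5 × 379 × (0.026)² = +0.1281020
ΔP/P ≈ -0.442260 + 0.1281020 = -0.314158
ΔP ≈ 88.32 × (-0.314158) = -27.74643456.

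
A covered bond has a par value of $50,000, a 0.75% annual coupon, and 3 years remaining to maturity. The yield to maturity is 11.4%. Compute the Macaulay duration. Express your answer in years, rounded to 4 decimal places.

Periodic yield y = 0.114. Discount each cash flow and weight by its year:
  t   CF        PV=CF/(1+0.114)^t    t·PV
  1       375.00       336.6248       336.6248
  2       375.00       302.1766       604.3533
  3    50,375.00    36,438.4157   109,315.2472
  Σ                 37,077.2172   110,256.2253
Price P = Σ PV = 37,077.2172.
Macaulay duration = Σ(t·PV) / P = 110,256.2253 / 37,077.2172 = 2.97369 years.

2.9737 years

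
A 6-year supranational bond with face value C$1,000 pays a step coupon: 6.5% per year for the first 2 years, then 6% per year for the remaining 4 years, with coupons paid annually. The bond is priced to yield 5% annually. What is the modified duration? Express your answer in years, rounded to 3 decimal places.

Periodic yield y = 0.05. First find Macaulay duration:
  t   CF        PV=CF/(1+0.05)^t    t·PV
  1        65.00        61.9048        61.9048
  2        65.00        58.9569       117.9138
  3        60.00        51.8303       155.4908
  4        60.00        49.3621       197.4486
  5        60.00        47.0116       235.0578
  6     1,060.00       790.9883     4,745.9299
  Σ                  1,060.0540     5,513.7457
P = 1,060.0540; Macaulay duration = 5,513.7457 / 1,060.0540 = 5.20138 years.
Modified duration = D_Mac / (1 + y) = 5.20138 / 1.05 = 4.95370 years.

4.954 years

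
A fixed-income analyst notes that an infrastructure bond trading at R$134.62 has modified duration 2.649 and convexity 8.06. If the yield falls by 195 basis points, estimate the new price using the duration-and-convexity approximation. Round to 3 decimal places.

R$141.780

Duration effect: -D_mod·Δy = -2.649 × (-0.0195) = +0.0516555
Convexity effect: ½·C·(Δy)² = 0.5 × 8.06 × (-0.0195)² = +0.0015324075
ΔP/P ≈ +0.0516555 + 0.0015324075 = +0.0531879075
New price ≈ 134.62 × (1 + 0.0531879075) = 141.78015610765.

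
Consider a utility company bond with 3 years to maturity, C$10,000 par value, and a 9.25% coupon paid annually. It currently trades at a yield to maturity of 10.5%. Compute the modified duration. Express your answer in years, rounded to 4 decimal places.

2.4879 years

Periodic yield y = 0.105. First find Macaulay duration:
  t   CF        PV=CF/(1+0.105)^t    t·PV
  1       925.00       837.1041       837.1041
  2       925.00       757.5602     1,515.1205
  3    10,925.00     8,097.1952    24,291.5857
  Σ                  9,691.8596    26,643.8103
P = 9,691.8596; Macaulay duration = 26,643.8103 / 9,691.8596 = 2.74909 years.
Modified duration = D_Mac / (1 + y) = 2.74909 / 1.105 = 2.48787 years.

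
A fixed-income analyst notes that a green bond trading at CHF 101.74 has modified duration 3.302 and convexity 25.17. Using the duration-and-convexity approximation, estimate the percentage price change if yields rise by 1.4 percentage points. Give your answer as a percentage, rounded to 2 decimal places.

Duration effect: -D_mod·Δy = -3.302 × (+0.014) = -0.046228
Convexity effect: ½·C·(Δy)² = 0.5 × 25.17 × (0.014)² = +0.00246666
ΔP/P ≈ -0.046228 + 0.00246666 = -0.04376134
= -4.376134%.

-4.38%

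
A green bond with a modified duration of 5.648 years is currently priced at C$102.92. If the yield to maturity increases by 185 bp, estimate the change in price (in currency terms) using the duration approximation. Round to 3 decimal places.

Duration approximation: ΔP/P ≈ -D_mod · Δy = -5.648 × (+0.0185) = -0.104488.
ΔP ≈ 102.92 × (-0.104488) = -10.75390496.

-C$10.754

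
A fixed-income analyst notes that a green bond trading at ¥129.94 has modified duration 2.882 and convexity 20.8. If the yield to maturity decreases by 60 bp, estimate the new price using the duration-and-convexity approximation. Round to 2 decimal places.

¥132.24

Duration effect: -D_mod·Δy = -2.882 × (-0.006) = +0.017292
Convexity effect: ½·C·(Δy)² = 0.5 × 20.8 × (-0.006)² = +0.0003744
ΔP/P ≈ +0.017292 + 0.0003744 = +0.0176664
New price ≈ 129.94 × (1 + 0.0176664) = 132.235572016.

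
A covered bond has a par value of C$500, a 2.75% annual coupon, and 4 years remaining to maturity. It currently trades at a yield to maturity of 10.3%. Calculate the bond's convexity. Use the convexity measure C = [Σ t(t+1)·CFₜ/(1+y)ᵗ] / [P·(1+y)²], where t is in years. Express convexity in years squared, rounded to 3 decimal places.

15.437

With y = 0.103:
  t   CF        PV=CF/(1+0.103)^t    t·PV        t(t+1)·PV
  1        13.75        12.4660        12.4660          24.9320
  2        13.75        11.3019        22.6038          67.8114
  3        13.75        10.2465        30.7395         122.9582
  4       513.75       347.0961     1,388.3846       6,941.9228
  Σ                    381.1106     1,454.1939       7,157.6244
P = 381.1106.
Convexity = Σ t(t+1)·PV / [P·(1+y)²] = 7,157.6244 / (381.1106 × 1.216609) = 15.43714.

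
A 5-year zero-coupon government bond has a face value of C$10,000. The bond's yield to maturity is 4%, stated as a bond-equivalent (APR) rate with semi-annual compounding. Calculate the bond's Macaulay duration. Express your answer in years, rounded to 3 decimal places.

5.000 years

A zero-coupon bond has a single cash flow at maturity, so its Macaulay duration equals its maturity: 5 years.
(Equivalently: 10 semi-annual periods ÷ 2 = 5 years.)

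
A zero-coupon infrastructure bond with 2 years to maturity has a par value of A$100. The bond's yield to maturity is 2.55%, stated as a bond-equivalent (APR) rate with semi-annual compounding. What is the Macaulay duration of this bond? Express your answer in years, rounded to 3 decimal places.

2.000 years

A zero-coupon bond has a single cash flow at maturity, so its Macaulay duration equals its maturity: 2 years.
(Equivalently: 4 semi-annual periods ÷ 2 = 2 years.)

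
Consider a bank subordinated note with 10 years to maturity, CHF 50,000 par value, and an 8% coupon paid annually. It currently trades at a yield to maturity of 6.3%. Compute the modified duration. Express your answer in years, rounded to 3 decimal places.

6.976 years

Periodic yield y = 0.063. First find Macaulay duration:
  t   CF        PV=CF/(1+0.063)^t    t·PV
  1     4,000.00     3,762.9351     3,762.9351
  2     4,000.00     3,539.9201     7,079.8402
  3     4,000.00     3,330.1224     9,990.3672
  4     4,000.00     3,132.7586    12,531.0345
  5     4,000.00     2,947.0918    14,735.4592
  6     4,000.00     2,772.4288    16,634.5729
  7     4,000.00     2,608.1174    18,256.8219
  8     4,000.00     2,453.5441    19,628.3531
  9     4,000.00     2,308.1318    20,773.1865
  10   54,000.00    29,313.0571   293,130.5714
  Σ                 56,168.1074   416,523.1420
P = 56,168.1074; Macaulay duration = 416,523.1420 / 56,168.1074 = 7.41565 years.
Modified duration = D_Mac / (1 + y) = 7.41565 / 1.063 = 6.97615 years.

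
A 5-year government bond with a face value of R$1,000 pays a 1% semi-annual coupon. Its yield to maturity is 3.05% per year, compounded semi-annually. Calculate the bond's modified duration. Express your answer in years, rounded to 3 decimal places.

Periodic yield y = 0.01525. First find Macaulay duration:
  t   CF        PV=CF/(1+0.01525)^t    t·PV
  1         5.00         4.9249         4.9249
  2         5.00         4.8509         9.7018
  3         5.00         4.7781        14.3342
  4         5.00         4.7063        18.8251
  5         5.00         4.6356        23.1779
  6         5.00         4.5660        27.3958
  7         5.00         4.4974        31.4816
  8         5.00         4.4298        35.4386
  9         5.00         4.3633        39.2695
  10    1,005.00       863.8455     8,638.4551
  Σ                    905.5977     8,843.0045
P = 905.5977; Macaulay duration = 8,843.0045 / 905.5977 = 9.76483 half-year periods = 4.88241 years.
Modified duration = D_Mac / (1 + y) = 4.88241 / 1.01525 = 4.80908 years.

4.809 years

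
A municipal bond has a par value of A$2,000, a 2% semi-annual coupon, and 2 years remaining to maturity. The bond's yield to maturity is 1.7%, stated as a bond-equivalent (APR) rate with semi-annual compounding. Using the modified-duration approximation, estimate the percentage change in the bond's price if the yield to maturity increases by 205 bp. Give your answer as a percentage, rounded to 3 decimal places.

-4.006%

Periodic yield y = 0.0085. Modified duration first:
  t   CF        PV=CF/(1+0.0085)^t    t·PV
  1        20.00        19.8314        19.8314
  2        20.00        19.6643        39.3286
  3        20.00        19.4985        58.4956
  4     2,020.00     1,952.7550     7,811.0200
  Σ                  2,011.7493     7,928.6757
P = 2,011.7493; D_Mac = 3.94118 half-year periods = 1.97059 yrs; D_mod = 1.97059/(1+0.0085) = 1.95398 yrs.
ΔP/P ≈ -D_mod · Δy = -1.95398 × (+0.0205) = -0.040057 = -4.0057%.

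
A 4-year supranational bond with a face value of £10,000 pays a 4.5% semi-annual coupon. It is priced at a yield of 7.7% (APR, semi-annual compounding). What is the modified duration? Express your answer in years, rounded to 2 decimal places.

3.55 years

Periodic yield y = 0.0385. First find Macaulay duration:
  t   CF        PV=CF/(1+0.0385)^t    t·PV
  1       225.00       216.6586       216.6586
  2       225.00       208.6265       417.2530
  3       225.00       200.8922       602.6765
  4       225.00       193.4446       773.7782
  5       225.00       186.2730       931.3652
  6       225.00       179.3674     1,076.2044
  7       225.00       172.7178     1,209.0244
  8    10,225.00     7,558.0770    60,464.6157
  Σ                  8,916.0571    65,691.5761
P = 8,916.0571; Macaulay duration = 65,691.5761 / 8,916.0571 = 7.36778 half-year periods = 3.68389 years.
Modified duration = D_Mac / (1 + y) = 3.68389 / 1.0385 = 3.54732 years.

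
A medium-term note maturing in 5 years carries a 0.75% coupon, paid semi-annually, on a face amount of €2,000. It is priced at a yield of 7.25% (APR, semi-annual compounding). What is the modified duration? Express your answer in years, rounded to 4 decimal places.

4.7271 years

Periodic yield y = 0.03625. First find Macaulay duration:
  t   CF        PV=CF/(1+0.03625)^t    t·PV
  1         7.50         7.2376         7.2376
  2         7.50         6.9844        13.9689
  3         7.50         6.7401        20.2204
  4         7.50         6.5043        26.0174
  5         7.50         6.2768        31.3840
  6         7.50         6.0572        36.3434
  7         7.50         5.8453        40.9173
  8         7.50         5.6409        45.1268
  9         7.50         5.4435        48.9917
  10    2,007.50     1,406.0803    14,060.8028
  Σ                  1,462.8106    14,331.0104
P = 1,462.8106; Macaulay duration = 14,331.0104 / 1,462.8106 = 9.79690 half-year periods = 4.89845 years.
Modified duration = D_Mac / (1 + y) = 4.89845 / 1.03625 = 4.72709 years.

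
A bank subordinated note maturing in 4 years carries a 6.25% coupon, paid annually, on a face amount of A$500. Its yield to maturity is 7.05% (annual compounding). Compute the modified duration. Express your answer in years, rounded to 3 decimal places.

3.415 years

Periodic yield y = 0.0705. First find Macaulay duration:
  t   CF        PV=CF/(1+0.0705)^t    t·PV
  1        31.25        29.1920        29.1920
  2        31.25        27.2695        54.5389
  3        31.25        25.4736        76.4207
  4       531.25       404.5314     1,618.1257
  Σ                    486.4664     1,778.2773
P = 486.4664; Macaulay duration = 1,778.2773 / 486.4664 = 3.65550 years.
Modified duration = D_Mac / (1 + y) = 3.65550 / 1.0705 = 3.41476 years.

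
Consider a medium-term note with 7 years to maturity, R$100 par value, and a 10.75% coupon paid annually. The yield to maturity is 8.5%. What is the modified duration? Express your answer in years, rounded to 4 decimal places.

4.9398 years

Periodic yield y = 0.085. First find Macaulay duration:
  t   CF        PV=CF/(1+0.085)^t    t·PV
  1        10.75         9.9078         9.9078
  2        10.75         9.1316        18.2633
  3        10.75         8.4163        25.2488
  4        10.75         7.7569        31.0277
  5        10.75         7.1492        35.7462
  6        10.75         6.5892        39.5350
  7       110.75        62.5656       437.9592
  Σ                    111.5167       597.6879
P = 111.5167; Macaulay duration = 597.6879 / 111.5167 = 5.35963 years.
Modified duration = D_Mac / (1 + y) = 5.35963 / 1.085 = 4.93975 years.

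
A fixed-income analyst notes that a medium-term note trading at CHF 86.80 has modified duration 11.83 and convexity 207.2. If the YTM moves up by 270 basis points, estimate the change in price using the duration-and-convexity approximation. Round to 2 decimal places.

-CHF 21.17

Duration effect: -D_mod·Δy = -11.83 × (+0.027) = -0.319410
Convexity effect: ½·C·(Δy)² = 0.5 × 207.2 × (0.027)² = +0.0755244
ΔP/P ≈ -0.319410 + 0.0755244 = -0.2438856
ΔP ≈ 86.80 × (-0.2438856) = -21.16927008.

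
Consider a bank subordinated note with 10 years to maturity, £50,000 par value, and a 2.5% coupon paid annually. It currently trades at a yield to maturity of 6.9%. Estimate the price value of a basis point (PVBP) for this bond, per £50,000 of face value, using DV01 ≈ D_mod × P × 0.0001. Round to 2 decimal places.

Periodic yield y = 0.069.
  t   CF        PV=CF/(1+0.069)^t    t·PV
  1     1,250.00     1,169.3171     1,169.3171
  2     1,250.00     1,093.8420     2,187.6840
  3     1,250.00     1,023.2386     3,069.7157
  4     1,250.00       957.1923     3,828.7692
  5     1,250.00       895.4091     4,477.0453
  6     1,250.00       837.6137     5,025.6823
  7     1,250.00       783.5488     5,484.8419
  8     1,250.00       732.9737     5,863.7893
  9     1,250.00       685.6629     6,170.9663
  10   51,250.00    26,297.6425   262,976.4253
  Σ                 34,476.4407   300,254.2365
P = 34,476.4407; D_Mac = 8.70897 yrs; D_mod = 8.14684 yrs.
DV01 ≈ 8.14684 × 34,476.4407 × 0.0001 = 28.087394.

£28.09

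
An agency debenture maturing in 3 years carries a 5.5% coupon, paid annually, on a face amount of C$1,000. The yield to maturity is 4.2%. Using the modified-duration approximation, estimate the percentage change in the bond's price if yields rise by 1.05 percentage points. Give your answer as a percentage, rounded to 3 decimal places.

-2.871%

Periodic yield y = 0.042. Modified duration first:
  t   CF        PV=CF/(1+0.042)^t    t·PV
  1        55.00        52.7831        52.7831
  2        55.00        50.6556       101.3112
  3     1,055.00       932.5010     2,797.5030
  Σ                  1,035.9397     2,951.5972
P = 1,035.9397; D_Mac = 2.84920 yrs; D_mod = 2.84920/(1+0.042) = 2.73436 yrs.
ΔP/P ≈ -D_mod · Δy = -2.73436 × (+0.0105) = -0.028711 = -2.8711%.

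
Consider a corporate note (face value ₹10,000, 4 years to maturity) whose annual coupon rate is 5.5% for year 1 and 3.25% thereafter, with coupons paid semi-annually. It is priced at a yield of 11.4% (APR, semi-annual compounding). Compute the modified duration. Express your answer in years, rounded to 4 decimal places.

3.4614 years

Periodic yield y = 0.057. First find Macaulay duration:
  t   CF        PV=CF/(1+0.057)^t    t·PV
  1       275.00       260.1703       260.1703
  2       275.00       246.1403       492.2806
  3       162.50       137.6032       412.8095
  4       162.50       130.1827       520.7310
  5       162.50       123.1625       615.8124
  6       162.50       116.5208       699.1248
  7       162.50       110.2373       771.6609
  8    10,162.50     6,522.2983    52,178.3867
  Σ                  7,646.3154    55,950.9761
P = 7,646.3154; Macaulay duration = 55,950.9761 / 7,646.3154 = 7.31738 half-year periods = 3.65869 years.
Modified duration = D_Mac / (1 + y) = 3.65869 / 1.057 = 3.46139 years.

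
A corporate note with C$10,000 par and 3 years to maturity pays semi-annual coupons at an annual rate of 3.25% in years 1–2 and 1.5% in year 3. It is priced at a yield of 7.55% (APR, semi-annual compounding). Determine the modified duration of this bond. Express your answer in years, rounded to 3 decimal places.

Periodic yield y = 0.03775. First find Macaulay duration:
  t   CF        PV=CF/(1+0.03775)^t    t·PV
  1       162.50       156.5888       156.5888
  2       162.50       150.8926       301.7852
  3       162.50       145.4036       436.2108
  4       162.50       140.1143       560.4571
  5        75.00        62.3157       311.5786
  6    10,075.00     8,066.5643    48,399.3861
  Σ                  8,721.8793    50,166.0065
P = 8,721.8793; Macaulay duration = 50,166.0065 / 8,721.8793 = 5.75174 half-year periods = 2.87587 years.
Modified duration = D_Mac / (1 + y) = 2.87587 / 1.03775 = 2.77126 years.

2.771 years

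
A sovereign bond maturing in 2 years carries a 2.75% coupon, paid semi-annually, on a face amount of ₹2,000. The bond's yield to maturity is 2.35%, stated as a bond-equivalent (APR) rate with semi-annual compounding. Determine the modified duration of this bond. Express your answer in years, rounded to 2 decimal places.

Periodic yield y = 0.01175. First find Macaulay duration:
  t   CF        PV=CF/(1+0.01175)^t    t·PV
  1        27.50        27.1806        27.1806
  2        27.50        26.8650        53.7299
  3        27.50        26.5530        79.6589
  4     2,027.50     1,934.9423     7,739.7691
  Σ                  2,015.5408     7,900.3385
P = 2,015.5408; Macaulay duration = 7,900.3385 / 2,015.5408 = 3.91971 half-year periods = 1.95986 years.
Modified duration = D_Mac / (1 + y) = 1.95986 / 1.01175 = 1.93709 years.

1.94 years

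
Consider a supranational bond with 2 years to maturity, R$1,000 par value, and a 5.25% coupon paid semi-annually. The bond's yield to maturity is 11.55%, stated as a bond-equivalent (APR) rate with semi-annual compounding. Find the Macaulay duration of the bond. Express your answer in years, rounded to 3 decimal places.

1.919 years

Periodic yield y = 0.05775. Discount each cash flow and weight by its period:
  t   CF        PV=CF/(1+0.05775)^t    t·PV
  1        26.25        24.8168        24.8168
  2        26.25        23.4619        46.9238
  3        26.25        22.1810        66.5429
  4     1,026.25       819.8248     3,279.2991
  Σ                    890.2845     3,417.5826
Price P = Σ PV = 890.2845.
Macaulay duration = Σ(t·PV) / P = 3,417.5826 / 890.2845 = 3.83875 half-year periods.
In years: 3.83875 / 2 = 1.91938 years.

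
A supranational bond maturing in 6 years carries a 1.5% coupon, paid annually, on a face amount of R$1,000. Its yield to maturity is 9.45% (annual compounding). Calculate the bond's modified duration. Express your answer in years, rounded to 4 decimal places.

Periodic yield y = 0.0945. First find Macaulay duration:
  t   CF        PV=CF/(1+0.0945)^t    t·PV
  1        15.00        13.7049        13.7049
  2        15.00        12.5216        25.0432
  3        15.00        11.4405        34.3214
  4        15.00        10.4527        41.8108
  5        15.00         9.5502        47.7510
  6     1,015.00       590.4341     3,542.6047
  Σ                    648.1040     3,705.2360
P = 648.1040; Macaulay duration = 3,705.2360 / 648.1040 = 5.71704 years.
Modified duration = D_Mac / (1 + y) = 5.71704 / 1.0945 = 5.22343 years.

5.2234 years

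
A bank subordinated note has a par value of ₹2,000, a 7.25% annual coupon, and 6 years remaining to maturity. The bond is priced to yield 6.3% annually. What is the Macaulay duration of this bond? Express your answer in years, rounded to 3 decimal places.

Periodic yield y = 0.063. Discount each cash flow and weight by its year:
  t   CF        PV=CF/(1+0.063)^t    t·PV
  1       145.00       136.4064       136.4064
  2       145.00       128.3221       256.6442
  3       145.00       120.7169       362.1508
  4       145.00       113.5625       454.2500
  5       145.00       106.8321       534.1604
  6     2,145.00     1,486.7150     8,920.2897
  Σ                  2,092.5550    10,663.9015
Price P = Σ PV = 2,092.5550.
Macaulay duration = Σ(t·PV) / P = 10,663.9015 / 2,092.5550 = 5.09612 years.

5.096 years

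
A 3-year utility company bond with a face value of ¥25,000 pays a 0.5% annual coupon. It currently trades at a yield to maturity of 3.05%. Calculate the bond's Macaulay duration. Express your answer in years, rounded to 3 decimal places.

2.984 years

Periodic yield y = 0.0305. Discount each cash flow and weight by its year:
  t   CF        PV=CF/(1+0.0305)^t    t·PV
  1       125.00       121.3003       121.3003
  2       125.00       117.7102       235.4204
  3    25,125.00    22,959.4818    68,878.4455
  Σ                 23,198.4923    69,235.1662
Price P = Σ PV = 23,198.4923.
Macaulay duration = Σ(t·PV) / P = 69,235.1662 / 23,198.4923 = 2.98447 years.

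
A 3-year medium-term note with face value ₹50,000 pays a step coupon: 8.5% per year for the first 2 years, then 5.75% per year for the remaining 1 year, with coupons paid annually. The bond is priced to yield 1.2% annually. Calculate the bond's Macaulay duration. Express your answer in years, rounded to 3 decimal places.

2.789 years

Periodic yield y = 0.012. Discount each cash flow and weight by its year:
  t   CF        PV=CF/(1+0.012)^t    t·PV
  1     4,250.00     4,199.6047     4,199.6047
  2     4,250.00     4,149.8071     8,299.6141
  3    52,875.00    51,016.2865   153,048.8595
  Σ                 59,365.6983   165,548.0783
Price P = Σ PV = 59,365.6983.
Macaulay duration = Σ(t·PV) / P = 165,548.0783 / 59,365.6983 = 2.78862 years.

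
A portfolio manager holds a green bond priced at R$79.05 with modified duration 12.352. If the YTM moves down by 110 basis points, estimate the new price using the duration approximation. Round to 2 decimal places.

R$89.79

Duration approximation: ΔP/P ≈ -D_mod · Δy = -12.352 × (-0.011) = +0.135872.
New price ≈ 79.05 × (1 + 0.135872) = 89.7906816.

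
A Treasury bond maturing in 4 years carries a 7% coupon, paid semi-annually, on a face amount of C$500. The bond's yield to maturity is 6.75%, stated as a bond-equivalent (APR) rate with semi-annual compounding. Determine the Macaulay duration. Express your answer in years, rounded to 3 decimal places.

Periodic yield y = 0.03375. Discount each cash flow and weight by its period:
  t   CF        PV=CF/(1+0.03375)^t    t·PV
  1        17.50        16.9287        16.9287
  2        17.50        16.3760        32.7519
  3        17.50        15.8413        47.5240
  4        17.50        15.3241        61.2965
  5        17.50        14.8238        74.1192
  6        17.50        14.3399        86.0392
  7        17.50        13.8717        97.1018
  8       517.50       396.8133     3,174.5061
  Σ                    504.3187     3,590.2673
Price P = Σ PV = 504.3187.
Macaulay duration = Σ(t·PV) / P = 3,590.2673 / 504.3187 = 7.11904 half-year periods.
In years: 7.11904 / 2 = 3.55952 years.

3.560 years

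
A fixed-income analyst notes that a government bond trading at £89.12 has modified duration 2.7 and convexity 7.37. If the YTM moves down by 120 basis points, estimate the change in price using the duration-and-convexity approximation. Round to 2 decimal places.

Duration effect: -D_mod·Δy = -2.7 × (-0.012) = +0.032400
Convexity effect: ½·C·(Δy)² = 0.5 × 7.37 × (-0.012)² = +0.00053064
ΔP/P ≈ +0.032400 + 0.00053064 = +0.03293064
ΔP ≈ 89.12 × (+0.03293064) = +2.9347786368.

+£2.93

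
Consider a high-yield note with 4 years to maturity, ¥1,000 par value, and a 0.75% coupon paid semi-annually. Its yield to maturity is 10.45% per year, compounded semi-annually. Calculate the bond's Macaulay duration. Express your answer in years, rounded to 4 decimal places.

Periodic yield y = 0.05225. Discount each cash flow and weight by its period:
  t   CF        PV=CF/(1+0.05225)^t    t·PV
  1         3.75         3.5638         3.5638
  2         3.75         3.3868         6.7737
  3         3.75         3.2187         9.6560
  4         3.75         3.0588        12.2353
  5         3.75         2.9069        14.5347
  6         3.75         2.7626        16.5756
  7         3.75         2.6254        18.3779
  8     1,003.75       667.8425     5,342.7404
  Σ                    689.3656     5,424.4574
Price P = Σ PV = 689.3656.
Macaulay duration = Σ(t·PV) / P = 5,424.4574 / 689.3656 = 7.86877 half-year periods.
In years: 7.86877 / 2 = 3.93438 years.

3.9344 years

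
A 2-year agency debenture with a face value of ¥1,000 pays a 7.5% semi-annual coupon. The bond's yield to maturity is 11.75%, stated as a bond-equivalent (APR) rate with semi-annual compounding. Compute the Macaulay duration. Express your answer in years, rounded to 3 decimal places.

1.889 years

Periodic yield y = 0.05875. Discount each cash flow and weight by its period:
  t   CF        PV=CF/(1+0.05875)^t    t·PV
  1        37.50        35.4191        35.4191
  2        37.50        33.4537        66.9074
  3        37.50        31.5974        94.7921
  4     1,037.50       825.6850     3,302.7401
  Σ                    926.1553     3,499.8588
Price P = Σ PV = 926.1553.
Macaulay duration = Σ(t·PV) / P = 3,499.8588 / 926.1553 = 3.77891 half-year periods.
In years: 3.77891 / 2 = 1.88946 years.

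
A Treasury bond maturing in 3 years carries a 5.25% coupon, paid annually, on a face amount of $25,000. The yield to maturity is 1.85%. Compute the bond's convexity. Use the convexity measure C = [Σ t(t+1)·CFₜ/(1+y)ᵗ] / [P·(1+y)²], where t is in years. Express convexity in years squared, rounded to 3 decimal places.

10.849

With y = 0.0185:
  t   CF        PV=CF/(1+0.0185)^t    t·PV        t(t+1)·PV
  1     1,312.50     1,288.6598     1,288.6598       2,577.3196
  2     1,312.50     1,265.2526     2,530.5052       7,591.5157
  3    26,312.50    24,904.5680    74,713.7041     298,854.8163
  Σ                 27,458.4804    78,532.8691     309,023.6516
P = 27,458.4804.
Convexity = Σ t(t+1)·PV / [P·(1+y)²] = 309,023.6516 / (27,458.4804 × 1.037342) = 10.84909.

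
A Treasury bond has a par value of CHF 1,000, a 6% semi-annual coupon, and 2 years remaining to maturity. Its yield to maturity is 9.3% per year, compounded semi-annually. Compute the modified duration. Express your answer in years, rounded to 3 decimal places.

Periodic yield y = 0.0465. First find Macaulay duration:
  t   CF        PV=CF/(1+0.0465)^t    t·PV
  1        30.00        28.6670        28.6670
  2        30.00        27.3932        54.7864
  3        30.00        26.1760        78.5280
  4     1,030.00       858.7768     3,435.1071
  Σ                    941.0130     3,597.0886
P = 941.0130; Macaulay duration = 3,597.0886 / 941.0130 = 3.82257 half-year periods = 1.91129 years.
Modified duration = D_Mac / (1 + y) = 1.91129 / 1.0465 = 1.82636 years.

1.826 years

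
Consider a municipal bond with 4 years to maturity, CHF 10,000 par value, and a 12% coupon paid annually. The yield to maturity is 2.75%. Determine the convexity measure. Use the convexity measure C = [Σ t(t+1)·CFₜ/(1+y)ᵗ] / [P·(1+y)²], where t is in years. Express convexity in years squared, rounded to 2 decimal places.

With y = 0.0275:
  t   CF        PV=CF/(1+0.0275)^t    t·PV        t(t+1)·PV
  1     1,200.00     1,167.8832     1,167.8832       2,335.7664
  2     1,200.00     1,136.6260     2,273.2520       6,819.7560
  3     1,200.00     1,106.2053     3,318.6160      13,274.4642
  4    11,200.00    10,048.2562    40,193.0249     200,965.1243
  Σ                 13,458.9708    46,952.7761     223,395.1109
P = 13,458.9708.
Convexity = Σ t(t+1)·PV / [P·(1+y)²] = 223,395.1109 / (13,458.9708 × 1.055756) = 15.72165.

15.72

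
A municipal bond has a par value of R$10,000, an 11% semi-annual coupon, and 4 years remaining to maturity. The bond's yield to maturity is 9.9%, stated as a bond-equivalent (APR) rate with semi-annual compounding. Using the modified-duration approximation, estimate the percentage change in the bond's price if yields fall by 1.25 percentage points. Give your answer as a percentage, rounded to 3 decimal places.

+3.995%

Periodic yield y = 0.0495. Modified duration first:
  t   CF        PV=CF/(1+0.0495)^t    t·PV
  1       550.00       524.0591       524.0591
  2       550.00       499.3417       998.6833
  3       550.00       475.7901     1,427.3702
  4       550.00       453.3493     1,813.3971
  5       550.00       431.9669     2,159.8345
  6       550.00       411.5930     2,469.5583
  7       550.00       392.1801     2,745.2609
  8    10,550.00     7,167.9161    57,343.3292
  Σ                 10,356.1963    69,481.4926
P = 10,356.1963; D_Mac = 6.70917 half-year periods = 3.35459 yrs; D_mod = 3.35459/(1+0.0495) = 3.19637 yrs.
ΔP/P ≈ -D_mod · Δy = -3.19637 × (-0.0125) = +0.039955 = +3.9955%.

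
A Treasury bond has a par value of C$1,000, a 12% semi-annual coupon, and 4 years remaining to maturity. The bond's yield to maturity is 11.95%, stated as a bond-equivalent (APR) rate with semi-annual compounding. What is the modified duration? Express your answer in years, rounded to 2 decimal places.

3.11 years

Periodic yield y = 0.05975. First find Macaulay duration:
  t   CF        PV=CF/(1+0.05975)^t    t·PV
  1        60.00        56.6171        56.6171
  2        60.00        53.4250       106.8500
  3        60.00        50.4128       151.2385
  4        60.00        47.5705       190.2819
  5        60.00        44.8884       224.4420
  6        60.00        42.3575       254.1452
  7        60.00        39.9694       279.7856
  8     1,060.00       666.3133     5,330.5062
  Σ                  1,001.5540     6,593.8664
P = 1,001.5540; Macaulay duration = 6,593.8664 / 1,001.5540 = 6.58364 half-year periods = 3.29182 years.
Modified duration = D_Mac / (1 + y) = 3.29182 / 1.05975 = 3.10622 years.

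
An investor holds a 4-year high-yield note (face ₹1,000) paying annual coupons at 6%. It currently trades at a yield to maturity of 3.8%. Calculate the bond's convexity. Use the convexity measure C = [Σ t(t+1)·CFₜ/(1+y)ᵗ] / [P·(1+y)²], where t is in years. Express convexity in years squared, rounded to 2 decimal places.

With y = 0.038:
  t   CF        PV=CF/(1+0.038)^t    t·PV        t(t+1)·PV
  1        60.00        57.8035        57.8035         115.6069
  2        60.00        55.6873       111.3747         334.1241
  3        60.00        53.6487       160.9461         643.7844
  4     1,060.00       913.0960     3,652.3841      18,261.9205
  Σ                  1,080.2355     3,982.5084      19,355.4359
P = 1,080.2355.
Convexity = Σ t(t+1)·PV / [P·(1+y)²] = 19,355.4359 / (1,080.2355 × 1.077444) = 16.62991.

16.63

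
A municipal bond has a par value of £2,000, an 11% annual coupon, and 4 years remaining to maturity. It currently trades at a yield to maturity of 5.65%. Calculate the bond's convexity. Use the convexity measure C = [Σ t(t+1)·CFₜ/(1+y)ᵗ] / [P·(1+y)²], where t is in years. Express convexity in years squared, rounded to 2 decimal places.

14.90

With y = 0.0565:
  t   CF        PV=CF/(1+0.0565)^t    t·PV        t(t+1)·PV
  1       220.00       208.2347       208.2347         416.4695
  2       220.00       197.0987       394.1973       1,182.5920
  3       220.00       186.5581       559.6744       2,238.6975
  4     2,220.00     1,781.8657     7,127.4628      35,637.3141
  Σ                  2,373.7572     8,289.5693      39,475.0731
P = 2,373.7572.
Convexity = Σ t(t+1)·PV / [P·(1+y)²] = 39,475.0731 / (2,373.7572 × 1.116192) = 14.89867.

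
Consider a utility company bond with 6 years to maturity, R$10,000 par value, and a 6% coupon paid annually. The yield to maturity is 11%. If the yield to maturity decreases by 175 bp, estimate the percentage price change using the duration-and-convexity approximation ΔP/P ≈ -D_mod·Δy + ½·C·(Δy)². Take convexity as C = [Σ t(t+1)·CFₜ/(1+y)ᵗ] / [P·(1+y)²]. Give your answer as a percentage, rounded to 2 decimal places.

+8.46%

With y = 0.11:
  t   CF        PV=CF/(1+0.11)^t    t·PV        t(t+1)·PV
  1       600.00       540.5405       540.5405       1,081.0811
  2       600.00       486.9735       973.9469       2,921.8408
  3       600.00       438.7148     1,316.1445       5,264.5779
  4       600.00       395.2386     1,580.9543       7,904.7717
  5       600.00       356.0708     1,780.3540      10,682.1239
  6    10,600.00     5,667.1929    34,003.1572     238,022.1002
  Σ                  7,884.7311    40,195.0974     265,876.4956
P = 7,884.7311; D_Mac = 5.09784 yrs; D_mod = 4.59265 yrs; C = 27.36825.
Duration effect: -4.59265 × (-0.0175) = +0.080371
Convexity effect: 0.5 × 27.36825 × (-0.0175)² = +0.0041908
ΔP/P ≈ +0.080371 + 0.0041908 = +0.084562 = +8.4562%.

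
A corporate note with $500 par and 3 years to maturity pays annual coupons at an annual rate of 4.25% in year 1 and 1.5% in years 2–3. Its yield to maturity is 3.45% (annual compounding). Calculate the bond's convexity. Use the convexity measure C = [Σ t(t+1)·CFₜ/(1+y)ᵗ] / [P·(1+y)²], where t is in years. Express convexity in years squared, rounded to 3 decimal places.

With y = 0.0345:
  t   CF        PV=CF/(1+0.0345)^t    t·PV        t(t+1)·PV
  1        21.25        20.5413        20.5413          41.0826
  2         7.50         7.0081        14.0162          42.0486
  3       507.50       458.3999     1,375.1998       5,500.7994
  Σ                    485.9494     1,409.7574       5,583.9306
P = 485.9494.
Convexity = Σ t(t+1)·PV / [P·(1+y)²] = 5,583.9306 / (485.9494 × 1.070190) = 10.73712.

10.737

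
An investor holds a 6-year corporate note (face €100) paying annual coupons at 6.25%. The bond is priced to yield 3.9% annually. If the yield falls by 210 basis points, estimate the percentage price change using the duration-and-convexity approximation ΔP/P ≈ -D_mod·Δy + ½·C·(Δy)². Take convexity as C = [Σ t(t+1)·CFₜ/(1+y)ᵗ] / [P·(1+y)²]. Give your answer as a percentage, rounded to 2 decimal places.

+11.30%

With y = 0.039:
  t   CF        PV=CF/(1+0.039)^t    t·PV        t(t+1)·PV
  1         6.25         6.0154         6.0154          12.0308
  2         6.25         5.7896        11.5792          34.7376
  3         6.25         5.5723        16.7169          66.8674
  4         6.25         5.3631        21.4525         107.2625
  5         6.25         5.1618        25.8091         154.8544
  6       106.25        84.4570       506.7420       3,547.1940
  Σ                    112.3592       588.3150       3,922.9467
P = 112.3592; D_Mac = 5.23602 yrs; D_mod = 5.03948 yrs; C = 32.34242.
Duration effect: -5.03948 × (-0.021) = +0.105829
Convexity effect: 0.5 × 32.34242 × (-0.021)² = +0.0071315
ΔP/P ≈ +0.105829 + 0.0071315 = +0.112961 = +11.2961%.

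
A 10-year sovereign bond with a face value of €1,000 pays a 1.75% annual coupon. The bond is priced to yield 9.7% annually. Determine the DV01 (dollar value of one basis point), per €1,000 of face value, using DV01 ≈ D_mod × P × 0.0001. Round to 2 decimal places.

€0.41

Periodic yield y = 0.097.
  t   CF        PV=CF/(1+0.097)^t    t·PV
  1        17.50        15.9526        15.9526
  2        17.50        14.5420        29.0840
  3        17.50        13.2562        39.7685
  4        17.50        12.0840        48.3361
  5        17.50        11.0155        55.0776
  6        17.50        10.0415        60.2490
  7        17.50         9.1536        64.0752
  8        17.50         8.3442        66.7536
  9        17.50         7.6064        68.4575
  10    1,017.50       403.1514     4,031.5137
  Σ                    505.1474     4,479.2678
P = 505.1474; D_Mac = 8.86725 yrs; D_mod = 8.08318 yrs.
DV01 ≈ 8.08318 × 505.1474 × 0.0001 = 0.408320.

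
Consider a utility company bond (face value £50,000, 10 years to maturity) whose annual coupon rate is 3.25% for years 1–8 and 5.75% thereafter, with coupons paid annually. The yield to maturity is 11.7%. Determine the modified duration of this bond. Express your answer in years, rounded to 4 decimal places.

7.2561 years

Periodic yield y = 0.117. First find Macaulay duration:
  t   CF        PV=CF/(1+0.117)^t    t·PV
  1     1,625.00     1,454.7896     1,454.7896
  2     1,625.00     1,302.4079     2,604.8158
  3     1,625.00     1,165.9874     3,497.9621
  4     1,625.00     1,043.8562     4,175.4248
  5     1,625.00       934.5176     4,672.5882
  6     1,625.00       836.6317     5,019.7903
  7     1,625.00       748.9989     5,242.9920
  8     1,625.00       670.5451     5,364.3606
  9     2,875.00     1,062.0850     9,558.7653
  10   52,875.00    17,487.1345   174,871.3445
  Σ                 26,706.9539   216,462.8333
P = 26,706.9539; Macaulay duration = 216,462.8333 / 26,706.9539 = 8.10511 years.
Modified duration = D_Mac / (1 + y) = 8.10511 / 1.117 = 7.25614 years.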